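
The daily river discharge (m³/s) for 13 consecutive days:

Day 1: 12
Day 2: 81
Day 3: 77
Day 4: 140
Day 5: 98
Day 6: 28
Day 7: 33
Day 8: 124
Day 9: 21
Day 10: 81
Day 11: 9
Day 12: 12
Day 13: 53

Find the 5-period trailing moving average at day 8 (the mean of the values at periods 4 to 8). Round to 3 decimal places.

Sum of periods 4–8: 140 + 98 + 28 + 33 + 124 = 423
Divide by 5: 423 / 5 = 84.600

84.600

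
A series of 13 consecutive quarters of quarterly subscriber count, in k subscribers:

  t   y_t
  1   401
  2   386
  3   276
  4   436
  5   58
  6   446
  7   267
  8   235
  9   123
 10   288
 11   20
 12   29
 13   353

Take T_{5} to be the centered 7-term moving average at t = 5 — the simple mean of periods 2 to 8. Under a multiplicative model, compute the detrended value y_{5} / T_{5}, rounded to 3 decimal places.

Trend T_5 = (386 + 276 + 436 + 58 + 446 + 267 + 235) / 7 = 2104/7 = 300.57143
Ratio to trend: 58 / 300.57143 = 0.193

0.193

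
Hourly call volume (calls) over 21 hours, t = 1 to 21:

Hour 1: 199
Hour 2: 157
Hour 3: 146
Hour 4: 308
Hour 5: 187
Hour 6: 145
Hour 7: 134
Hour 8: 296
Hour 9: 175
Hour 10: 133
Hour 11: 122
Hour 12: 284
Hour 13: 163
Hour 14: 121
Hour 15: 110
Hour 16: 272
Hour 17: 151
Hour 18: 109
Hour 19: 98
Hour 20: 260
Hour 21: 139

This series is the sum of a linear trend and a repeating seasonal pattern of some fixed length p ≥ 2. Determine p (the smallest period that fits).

First differences y_{t+1} − y_t: -42, -11, 162, -121, -42, -11, 162, -121, -42, -11, …
The difference pattern repeats every 4 terms and not for any smaller step, so p = 4.

4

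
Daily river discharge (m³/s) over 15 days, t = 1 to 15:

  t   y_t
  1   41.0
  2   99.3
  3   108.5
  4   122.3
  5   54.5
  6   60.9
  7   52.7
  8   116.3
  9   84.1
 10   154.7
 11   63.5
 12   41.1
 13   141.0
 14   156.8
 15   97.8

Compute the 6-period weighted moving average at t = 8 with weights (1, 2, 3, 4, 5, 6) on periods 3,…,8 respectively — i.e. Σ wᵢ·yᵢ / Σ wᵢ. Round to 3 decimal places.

81.976

Weighted sum: 1·108.5 + 2·122.3 + 3·54.5 + 4·60.9 + 5·52.7 + 6·116.3 = 108.5 + 244.6 + 163.5 + 243.6 + 263.5 + 697.8 = 1721.5
Weight total: 1 + 2 + 3 + 4 + 5 + 6 = 21
WMA = 1721.5 / 21 = 81.976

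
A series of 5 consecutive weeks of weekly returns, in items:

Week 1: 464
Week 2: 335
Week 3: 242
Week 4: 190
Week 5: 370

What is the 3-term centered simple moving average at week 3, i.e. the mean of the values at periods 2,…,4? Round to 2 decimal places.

255.67

Sum of periods 2–4: 335 + 242 + 190 = 767
Divide by 3: 767 / 3 = 255.67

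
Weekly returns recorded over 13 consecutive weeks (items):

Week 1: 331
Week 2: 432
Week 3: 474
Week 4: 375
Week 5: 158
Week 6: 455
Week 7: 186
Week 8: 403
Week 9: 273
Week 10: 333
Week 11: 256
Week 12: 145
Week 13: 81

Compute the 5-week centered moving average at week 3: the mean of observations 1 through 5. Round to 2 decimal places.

354.00

Sum of periods 1–5: 331 + 432 + 474 + 375 + 158 = 1770
Divide by 5: 1770 / 5 = 354.00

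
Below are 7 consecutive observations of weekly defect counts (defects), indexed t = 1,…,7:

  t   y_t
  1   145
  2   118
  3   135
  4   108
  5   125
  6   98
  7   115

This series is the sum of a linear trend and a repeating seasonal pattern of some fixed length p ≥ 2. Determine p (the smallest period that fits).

2

First differences y_{t+1} − y_t: -27, 17, -27, 17, -27, 17, …
The difference pattern repeats every 2 terms and not for any smaller step, so p = 2.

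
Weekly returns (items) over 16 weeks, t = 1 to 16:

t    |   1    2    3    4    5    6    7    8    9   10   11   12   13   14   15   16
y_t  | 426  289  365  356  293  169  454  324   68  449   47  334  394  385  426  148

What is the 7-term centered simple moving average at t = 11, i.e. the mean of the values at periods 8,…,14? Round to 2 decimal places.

285.86

Sum of periods 8–14: 324 + 68 + 449 + 47 + 334 + 394 + 385 = 2001
Divide by 7: 2001 / 7 = 285.86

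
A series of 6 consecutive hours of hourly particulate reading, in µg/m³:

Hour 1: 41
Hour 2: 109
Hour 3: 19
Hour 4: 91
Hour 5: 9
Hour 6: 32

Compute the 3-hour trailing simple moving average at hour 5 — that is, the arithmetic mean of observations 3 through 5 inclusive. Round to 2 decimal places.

Sum of periods 3–5: 19 + 91 + 9 = 119
Divide by 3: 119 / 3 = 39.67

39.67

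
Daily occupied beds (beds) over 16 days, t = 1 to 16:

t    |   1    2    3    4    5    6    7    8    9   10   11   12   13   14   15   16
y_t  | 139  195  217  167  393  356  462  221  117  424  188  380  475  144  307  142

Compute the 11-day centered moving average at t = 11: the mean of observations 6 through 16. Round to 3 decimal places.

292.364

Sum of periods 6–16: 356 + 462 + 221 + 117 + 424 + 188 + 380 + 475 + 144 + 307 + 142 = 3216
Divide by 11: 3216 / 11 = 292.364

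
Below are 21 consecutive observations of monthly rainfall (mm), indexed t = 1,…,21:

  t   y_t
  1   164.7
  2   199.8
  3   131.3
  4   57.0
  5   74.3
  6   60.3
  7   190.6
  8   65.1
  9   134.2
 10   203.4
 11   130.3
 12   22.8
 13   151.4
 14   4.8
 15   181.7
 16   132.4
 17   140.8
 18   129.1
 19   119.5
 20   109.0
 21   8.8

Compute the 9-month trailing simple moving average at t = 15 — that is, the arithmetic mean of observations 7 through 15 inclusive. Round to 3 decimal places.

120.478

Sum of periods 7–15: 190.6 + 65.1 + 134.2 + 203.4 + 130.3 + 22.8 + 151.4 + 4.8 + 181.7 = 1084.3
Divide by 9: 1084.3 / 9 = 120.478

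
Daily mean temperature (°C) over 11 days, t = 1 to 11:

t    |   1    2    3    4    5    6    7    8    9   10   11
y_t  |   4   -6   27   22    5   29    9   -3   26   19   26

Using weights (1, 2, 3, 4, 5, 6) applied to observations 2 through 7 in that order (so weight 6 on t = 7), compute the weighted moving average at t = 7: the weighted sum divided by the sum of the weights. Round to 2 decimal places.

Weighted sum: 1·-6 + 2·27 + 3·22 + 4·5 + 5·29 + 6·9 = -6 + 54 + 66 + 20 + 145 + 54 = 333
Weight total: 1 + 2 + 3 + 4 + 5 + 6 = 21
WMA = 333 / 21 = 15.86

15.86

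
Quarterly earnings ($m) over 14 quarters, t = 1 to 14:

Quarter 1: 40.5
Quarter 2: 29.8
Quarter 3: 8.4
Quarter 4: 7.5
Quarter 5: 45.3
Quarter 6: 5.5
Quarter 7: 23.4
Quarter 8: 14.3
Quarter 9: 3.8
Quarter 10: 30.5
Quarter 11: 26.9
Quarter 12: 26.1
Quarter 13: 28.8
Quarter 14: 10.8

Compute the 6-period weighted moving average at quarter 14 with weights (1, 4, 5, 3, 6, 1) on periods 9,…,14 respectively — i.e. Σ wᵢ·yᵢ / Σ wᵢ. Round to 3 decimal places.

Weighted sum: 1·3.8 + 4·30.5 + 5·26.9 + 3·26.1 + 6·28.8 + 1·10.8 = 3.8 + 122.0 + 134.5 + 78.3 + 172.8 + 10.8 = 522.2
Weight total: 1 + 4 + 5 + 3 + 6 + 1 = 20
WMA = 522.2 / 20 = 26.110

26.110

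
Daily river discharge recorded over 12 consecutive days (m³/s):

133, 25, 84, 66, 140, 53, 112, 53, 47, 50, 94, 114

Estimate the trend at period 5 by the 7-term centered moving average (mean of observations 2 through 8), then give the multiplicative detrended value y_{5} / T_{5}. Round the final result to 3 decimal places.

Trend T_5 = (25 + 84 + 66 + 140 + 53 + 112 + 53) / 7 = 533/7 = 76.14286
Ratio to trend: 140 / 76.14286 = 1.839

1.839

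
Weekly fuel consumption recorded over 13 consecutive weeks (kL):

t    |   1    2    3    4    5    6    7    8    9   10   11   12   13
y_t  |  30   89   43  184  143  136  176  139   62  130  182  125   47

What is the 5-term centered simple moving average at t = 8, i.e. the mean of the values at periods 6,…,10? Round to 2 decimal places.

128.60

Sum of periods 6–10: 136 + 176 + 139 + 62 + 130 = 643
Divide by 5: 643 / 5 = 128.60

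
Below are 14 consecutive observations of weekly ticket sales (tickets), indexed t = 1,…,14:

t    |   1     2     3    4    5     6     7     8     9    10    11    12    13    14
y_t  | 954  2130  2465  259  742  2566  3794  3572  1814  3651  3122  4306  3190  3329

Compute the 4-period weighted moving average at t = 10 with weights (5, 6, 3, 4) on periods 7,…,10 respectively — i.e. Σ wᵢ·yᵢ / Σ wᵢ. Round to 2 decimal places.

Weighted sum: 5·3794 + 6·3572 + 3·1814 + 4·3651 = 18970 + 21432 + 5442 + 14604 = 60448
Weight total: 5 + 6 + 3 + 4 = 18
WMA = 60448 / 18 = 3358.22

3358.22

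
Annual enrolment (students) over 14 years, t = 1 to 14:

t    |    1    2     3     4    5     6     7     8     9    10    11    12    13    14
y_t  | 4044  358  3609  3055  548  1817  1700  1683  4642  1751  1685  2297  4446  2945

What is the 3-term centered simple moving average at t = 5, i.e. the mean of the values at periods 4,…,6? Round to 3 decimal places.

Sum of periods 4–6: 3055 + 548 + 1817 = 5420
Divide by 3: 5420 / 3 = 1806.667

1806.667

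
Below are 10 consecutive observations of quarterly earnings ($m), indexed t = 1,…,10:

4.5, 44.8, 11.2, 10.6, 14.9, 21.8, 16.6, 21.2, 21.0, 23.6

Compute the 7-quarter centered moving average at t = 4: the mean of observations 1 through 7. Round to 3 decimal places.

17.771

Sum of periods 1–7: 4.5 + 44.8 + 11.2 + 10.6 + 14.9 + 21.8 + 16.6 = 124.4
Divide by 7: 124.4 / 7 = 17.771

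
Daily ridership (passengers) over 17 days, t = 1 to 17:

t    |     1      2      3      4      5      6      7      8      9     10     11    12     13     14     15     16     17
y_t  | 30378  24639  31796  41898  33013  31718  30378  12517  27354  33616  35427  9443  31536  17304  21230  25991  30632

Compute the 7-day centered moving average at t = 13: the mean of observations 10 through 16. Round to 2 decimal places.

24935.29

Sum of periods 10–16: 33616 + 35427 + 9443 + 31536 + 17304 + 21230 + 25991 = 174547
Divide by 7: 174547 / 7 = 24935.29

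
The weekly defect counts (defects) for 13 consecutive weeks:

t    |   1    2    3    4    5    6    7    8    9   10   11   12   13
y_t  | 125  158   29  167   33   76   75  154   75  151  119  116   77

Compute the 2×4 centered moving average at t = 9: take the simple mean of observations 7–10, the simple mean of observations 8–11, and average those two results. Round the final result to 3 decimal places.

Sum over 7–10: 75 + 154 + 75 + 151 = 455
Sum over 8–11: 154 + 75 + 151 + 119 = 499
CMA at t=9 = (455 + 499) / (2·4) = 954 / 8 = 119.250

119.250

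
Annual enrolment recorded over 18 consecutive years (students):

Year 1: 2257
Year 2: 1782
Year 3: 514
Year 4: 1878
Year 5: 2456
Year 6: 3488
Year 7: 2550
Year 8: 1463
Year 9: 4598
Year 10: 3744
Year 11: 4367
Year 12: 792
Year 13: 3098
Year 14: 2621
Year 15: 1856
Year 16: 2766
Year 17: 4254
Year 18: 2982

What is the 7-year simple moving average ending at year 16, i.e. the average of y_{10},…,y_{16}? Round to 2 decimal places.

2749.14

Sum of periods 10–16: 3744 + 4367 + 792 + 3098 + 2621 + 1856 + 2766 = 19244
Divide by 7: 19244 / 7 = 2749.14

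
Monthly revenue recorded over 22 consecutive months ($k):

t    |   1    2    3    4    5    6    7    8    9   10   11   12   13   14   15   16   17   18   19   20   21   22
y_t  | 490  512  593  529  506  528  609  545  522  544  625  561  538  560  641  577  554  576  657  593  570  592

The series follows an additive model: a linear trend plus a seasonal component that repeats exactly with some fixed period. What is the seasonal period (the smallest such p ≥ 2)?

4

First differences y_{t+1} − y_t: 22, 81, -64, -23, 22, 81, -64, -23, 22, 81, …
The difference pattern repeats every 4 terms and not for any smaller step, so p = 4.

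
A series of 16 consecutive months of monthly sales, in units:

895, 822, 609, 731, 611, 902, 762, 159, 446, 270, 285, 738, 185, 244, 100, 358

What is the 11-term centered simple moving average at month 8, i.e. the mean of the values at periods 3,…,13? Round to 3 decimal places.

Sum of periods 3–13: 609 + 731 + 611 + 902 + 762 + 159 + 446 + 270 + 285 + 738 + 185 = 5698
Divide by 11: 5698 / 11 = 518.000

518.000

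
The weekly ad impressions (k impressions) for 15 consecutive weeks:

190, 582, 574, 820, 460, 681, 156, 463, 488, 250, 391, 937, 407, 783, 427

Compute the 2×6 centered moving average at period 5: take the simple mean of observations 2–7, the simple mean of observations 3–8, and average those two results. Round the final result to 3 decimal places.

535.583

Sum over 2–7: 582 + 574 + 820 + 460 + 681 + 156 = 3273
Sum over 3–8: 574 + 820 + 460 + 681 + 156 + 463 = 3154
CMA at t=5 = (3273 + 3154) / (2·6) = 6427 / 12 = 535.583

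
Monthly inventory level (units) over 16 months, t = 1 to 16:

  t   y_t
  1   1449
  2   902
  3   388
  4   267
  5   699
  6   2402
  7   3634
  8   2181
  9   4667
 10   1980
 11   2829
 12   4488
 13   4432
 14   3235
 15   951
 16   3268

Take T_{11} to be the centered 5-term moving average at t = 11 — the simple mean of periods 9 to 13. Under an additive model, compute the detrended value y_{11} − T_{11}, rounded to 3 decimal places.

-850.200

Trend T_11 = (4667 + 1980 + 2829 + 4488 + 4432) / 5 = 18396/5 = 3679.20000
Detrended value: 2829 − 3679.20000 = -850.200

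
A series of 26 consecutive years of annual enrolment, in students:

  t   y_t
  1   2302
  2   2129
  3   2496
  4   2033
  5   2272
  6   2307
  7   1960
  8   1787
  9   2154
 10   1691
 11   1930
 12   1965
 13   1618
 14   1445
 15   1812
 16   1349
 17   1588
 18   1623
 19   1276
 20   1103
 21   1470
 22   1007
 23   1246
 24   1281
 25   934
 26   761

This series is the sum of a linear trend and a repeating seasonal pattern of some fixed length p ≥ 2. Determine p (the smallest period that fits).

First differences y_{t+1} − y_t: -173, 367, -463, 239, 35, -347, -173, 367, -463, 239, 35, -347, -173, 367, …
The difference pattern repeats every 6 terms and not for any smaller step, so p = 6.

6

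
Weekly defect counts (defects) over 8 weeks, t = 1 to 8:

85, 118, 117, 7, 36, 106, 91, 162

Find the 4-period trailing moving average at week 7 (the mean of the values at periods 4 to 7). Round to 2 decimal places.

Sum of periods 4–7: 7 + 36 + 106 + 91 = 240
Divide by 4: 240 / 4 = 60.00

60.00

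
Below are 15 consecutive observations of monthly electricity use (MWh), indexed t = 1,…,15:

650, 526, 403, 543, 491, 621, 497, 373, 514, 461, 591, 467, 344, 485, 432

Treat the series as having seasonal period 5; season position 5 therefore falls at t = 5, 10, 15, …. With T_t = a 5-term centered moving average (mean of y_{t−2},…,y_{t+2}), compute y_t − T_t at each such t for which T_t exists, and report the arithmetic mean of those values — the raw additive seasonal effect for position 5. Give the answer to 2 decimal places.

Season position 5 occurs at t = 5, 10 (where T_t is defined).
t=5: T_5 = 511.0000; y_5 − T_5 = 491 − 511.0000 = -20.0000
t=10: T_10 = 481.2000; y_10 − T_10 = 461 − 481.2000 = -20.2000
Mean deviation: (-20.0000 + -20.2000) / 2 = -20.10

-20.10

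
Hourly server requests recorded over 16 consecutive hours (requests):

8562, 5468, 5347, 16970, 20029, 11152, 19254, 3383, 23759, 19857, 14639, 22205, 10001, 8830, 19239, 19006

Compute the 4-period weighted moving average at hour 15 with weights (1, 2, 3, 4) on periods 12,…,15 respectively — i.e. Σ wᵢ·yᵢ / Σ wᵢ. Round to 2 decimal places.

Weighted sum: 1·22205 + 2·10001 + 3·8830 + 4·19239 = 22205 + 20002 + 26490 + 76956 = 145653
Weight total: 1 + 2 + 3 + 4 = 10
WMA = 145653 / 10 = 14565.30

14565.30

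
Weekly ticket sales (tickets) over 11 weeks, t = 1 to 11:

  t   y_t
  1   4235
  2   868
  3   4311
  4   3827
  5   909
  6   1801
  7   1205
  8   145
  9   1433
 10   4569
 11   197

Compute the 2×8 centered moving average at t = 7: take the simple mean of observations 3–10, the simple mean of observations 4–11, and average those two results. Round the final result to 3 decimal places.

Sum over 3–10: 4311 + 3827 + 909 + 1801 + 1205 + 145 + 1433 + 4569 = 18200
Sum over 4–11: 3827 + 909 + 1801 + 1205 + 145 + 1433 + 4569 + 197 = 14086
CMA at t=7 = (18200 + 14086) / (2·8) = 32286 / 16 = 2017.875

2017.875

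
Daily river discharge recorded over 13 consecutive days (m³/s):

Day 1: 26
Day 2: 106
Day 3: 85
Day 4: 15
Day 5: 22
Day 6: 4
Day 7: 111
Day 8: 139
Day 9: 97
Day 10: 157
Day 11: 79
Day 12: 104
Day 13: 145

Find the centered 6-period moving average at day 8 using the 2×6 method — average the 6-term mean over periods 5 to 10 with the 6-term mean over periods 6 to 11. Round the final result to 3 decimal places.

Sum over 5–10: 22 + 4 + 111 + 139 + 97 + 157 = 530
Sum over 6–11: 4 + 111 + 139 + 97 + 157 + 79 = 587
CMA at t=8 = (530 + 587) / (2·6) = 1117 / 12 = 93.083

93.083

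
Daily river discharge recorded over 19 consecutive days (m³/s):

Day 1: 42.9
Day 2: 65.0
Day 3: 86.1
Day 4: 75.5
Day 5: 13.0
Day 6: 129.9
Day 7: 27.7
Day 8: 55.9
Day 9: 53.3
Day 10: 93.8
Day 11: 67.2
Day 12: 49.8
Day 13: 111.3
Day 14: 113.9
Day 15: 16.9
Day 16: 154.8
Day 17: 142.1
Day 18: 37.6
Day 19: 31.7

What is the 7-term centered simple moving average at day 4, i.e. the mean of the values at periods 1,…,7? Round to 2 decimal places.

Sum of periods 1–7: 42.9 + 65.0 + 86.1 + 75.5 + 13.0 + 129.9 + 27.7 = 440.1
Divide by 7: 440.1 / 7 = 62.87

62.87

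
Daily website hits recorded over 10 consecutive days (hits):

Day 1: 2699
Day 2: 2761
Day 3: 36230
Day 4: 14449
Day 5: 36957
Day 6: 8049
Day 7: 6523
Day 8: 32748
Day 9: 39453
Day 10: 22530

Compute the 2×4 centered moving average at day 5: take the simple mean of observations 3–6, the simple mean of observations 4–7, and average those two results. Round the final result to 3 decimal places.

20207.875

Sum over 3–6: 36230 + 14449 + 36957 + 8049 = 95685
Sum over 4–7: 14449 + 36957 + 8049 + 6523 = 65978
CMA at t=5 = (95685 + 65978) / (2·4) = 161663 / 8 = 20207.875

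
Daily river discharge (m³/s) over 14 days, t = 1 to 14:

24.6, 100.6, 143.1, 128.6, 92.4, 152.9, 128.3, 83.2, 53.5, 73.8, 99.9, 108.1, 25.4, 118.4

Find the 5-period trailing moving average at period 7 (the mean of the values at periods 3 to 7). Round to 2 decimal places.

129.06

Sum of periods 3–7: 143.1 + 128.6 + 92.4 + 152.9 + 128.3 = 645.3
Divide by 5: 645.3 / 5 = 129.06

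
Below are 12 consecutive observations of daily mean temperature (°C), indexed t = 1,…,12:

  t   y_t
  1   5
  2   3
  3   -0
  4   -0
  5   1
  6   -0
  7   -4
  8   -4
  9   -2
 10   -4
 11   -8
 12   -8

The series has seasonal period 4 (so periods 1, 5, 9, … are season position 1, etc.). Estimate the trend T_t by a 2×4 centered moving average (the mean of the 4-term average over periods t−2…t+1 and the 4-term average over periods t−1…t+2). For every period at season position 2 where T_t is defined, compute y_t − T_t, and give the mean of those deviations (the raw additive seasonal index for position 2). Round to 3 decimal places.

Season position 2 occurs at t = 6, 10 (where T_t is defined).
t=6: T_6 = -1.25000; y_6 − T_6 = -0 − -1.25000 = 1.25000
t=10: T_10 = -5.00000; y_10 − T_10 = -4 − -5.00000 = 1.00000
Mean deviation: (1.25000 + 1.00000) / 2 = 1.125

1.125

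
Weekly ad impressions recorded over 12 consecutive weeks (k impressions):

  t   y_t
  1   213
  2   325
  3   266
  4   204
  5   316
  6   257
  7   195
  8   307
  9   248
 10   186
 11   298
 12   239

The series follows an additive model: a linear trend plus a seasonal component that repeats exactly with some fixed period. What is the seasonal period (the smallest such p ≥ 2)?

First differences y_{t+1} − y_t: 112, -59, -62, 112, -59, -62, 112, -59, …
The difference pattern repeats every 3 terms and not for any smaller step, so p = 3.

3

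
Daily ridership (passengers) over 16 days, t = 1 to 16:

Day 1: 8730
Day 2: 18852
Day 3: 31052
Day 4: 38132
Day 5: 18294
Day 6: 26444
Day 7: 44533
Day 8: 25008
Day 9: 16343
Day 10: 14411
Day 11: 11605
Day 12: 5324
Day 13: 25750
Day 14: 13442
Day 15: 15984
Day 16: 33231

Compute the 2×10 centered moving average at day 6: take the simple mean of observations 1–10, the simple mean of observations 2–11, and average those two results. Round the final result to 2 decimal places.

24323.65

Sum over 1–10: 8730 + 18852 + 31052 + 38132 + 18294 + 26444 + 44533 + 25008 + 16343 + 14411 = 241799
Sum over 2–11: 18852 + 31052 + 38132 + 18294 + 26444 + 44533 + 25008 + 16343 + 14411 + 11605 = 244674
CMA at t=6 = (241799 + 244674) / (2·10) = 486473 / 20 = 24323.65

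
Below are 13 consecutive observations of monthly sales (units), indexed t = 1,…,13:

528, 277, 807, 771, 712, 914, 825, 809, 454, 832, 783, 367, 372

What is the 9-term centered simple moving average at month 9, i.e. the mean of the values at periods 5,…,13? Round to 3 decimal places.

Sum of periods 5–13: 712 + 914 + 825 + 809 + 454 + 832 + 783 + 367 + 372 = 6068
Divide by 9: 6068 / 9 = 674.222

674.222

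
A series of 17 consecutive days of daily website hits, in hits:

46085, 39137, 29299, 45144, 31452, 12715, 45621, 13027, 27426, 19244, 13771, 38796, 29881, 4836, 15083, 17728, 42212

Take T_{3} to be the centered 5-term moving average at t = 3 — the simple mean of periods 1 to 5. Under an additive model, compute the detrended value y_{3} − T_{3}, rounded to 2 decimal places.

-8924.40

Trend T_3 = (46085 + 39137 + 29299 + 45144 + 31452) / 5 = 191117/5 = 38223.4000
Detrended value: 29299 − 38223.4000 = -8924.40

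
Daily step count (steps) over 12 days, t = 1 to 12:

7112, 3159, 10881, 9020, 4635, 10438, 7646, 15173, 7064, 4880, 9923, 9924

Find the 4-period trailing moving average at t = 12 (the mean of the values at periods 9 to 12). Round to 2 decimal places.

7947.75

Sum of periods 9–12: 7064 + 4880 + 9923 + 9924 = 31791
Divide by 4: 31791 / 4 = 7947.75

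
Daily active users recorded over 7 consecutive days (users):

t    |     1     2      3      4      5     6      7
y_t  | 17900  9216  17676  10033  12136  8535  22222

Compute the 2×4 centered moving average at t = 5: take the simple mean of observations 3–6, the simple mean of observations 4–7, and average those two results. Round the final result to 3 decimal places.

12663.250

Sum over 3–6: 17676 + 10033 + 12136 + 8535 = 48380
Sum over 4–7: 10033 + 12136 + 8535 + 22222 = 52926
CMA at t=5 = (48380 + 52926) / (2·4) = 101306 / 8 = 12663.250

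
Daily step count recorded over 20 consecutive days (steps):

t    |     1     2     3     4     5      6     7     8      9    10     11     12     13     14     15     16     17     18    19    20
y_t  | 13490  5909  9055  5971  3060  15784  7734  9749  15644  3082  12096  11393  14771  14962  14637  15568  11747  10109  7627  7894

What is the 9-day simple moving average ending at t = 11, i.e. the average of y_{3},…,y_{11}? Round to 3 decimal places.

Sum of periods 3–11: 9055 + 5971 + 3060 + 15784 + 7734 + 9749 + 15644 + 3082 + 12096 = 82175
Divide by 9: 82175 / 9 = 9130.556

9130.556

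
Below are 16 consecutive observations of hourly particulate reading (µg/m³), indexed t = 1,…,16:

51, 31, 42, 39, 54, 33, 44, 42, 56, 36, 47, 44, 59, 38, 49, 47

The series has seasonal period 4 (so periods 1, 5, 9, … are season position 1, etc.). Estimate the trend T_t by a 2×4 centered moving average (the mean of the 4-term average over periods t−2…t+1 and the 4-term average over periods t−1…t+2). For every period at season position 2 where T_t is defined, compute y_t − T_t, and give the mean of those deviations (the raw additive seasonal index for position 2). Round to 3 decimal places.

-9.750

Season position 2 occurs at t = 6, 10, 14 (where T_t is defined).
t=6: T_6 = 42.87500; y_6 − T_6 = 33 − 42.87500 = -9.87500
t=10: T_10 = 45.50000; y_10 − T_10 = 36 − 45.50000 = -9.50000
t=14: T_14 = 47.87500; y_14 − T_14 = 38 − 47.87500 = -9.87500
Mean deviation: (-9.87500 + -9.50000 + -9.87500) / 3 = -9.750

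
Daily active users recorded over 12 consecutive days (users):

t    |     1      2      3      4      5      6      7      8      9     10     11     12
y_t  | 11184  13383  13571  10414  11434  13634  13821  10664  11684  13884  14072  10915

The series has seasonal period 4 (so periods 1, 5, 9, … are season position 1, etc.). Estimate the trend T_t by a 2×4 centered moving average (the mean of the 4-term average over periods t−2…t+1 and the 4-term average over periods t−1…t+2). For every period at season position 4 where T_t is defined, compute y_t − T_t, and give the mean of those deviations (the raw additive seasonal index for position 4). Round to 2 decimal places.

Season position 4 occurs at t = 4, 8 (where T_t is defined).
t=4: T_4 = 12231.8750; y_4 − T_4 = 10414 − 12231.8750 = -1817.8750
t=8: T_8 = 12482.0000; y_8 − T_8 = 10664 − 12482.0000 = -1818.0000
Mean deviation: (-1817.8750 + -1818.0000) / 2 = -1817.94

-1817.94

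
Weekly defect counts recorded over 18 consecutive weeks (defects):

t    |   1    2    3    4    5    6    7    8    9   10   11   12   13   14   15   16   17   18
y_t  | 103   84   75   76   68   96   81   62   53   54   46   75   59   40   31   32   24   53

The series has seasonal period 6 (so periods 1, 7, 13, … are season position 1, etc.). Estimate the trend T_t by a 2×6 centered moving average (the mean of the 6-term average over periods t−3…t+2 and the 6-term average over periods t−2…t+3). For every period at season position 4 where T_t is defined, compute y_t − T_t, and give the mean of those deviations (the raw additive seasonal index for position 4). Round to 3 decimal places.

-5.917

Season position 4 occurs at t = 4, 10 (where T_t is defined).
t=4: T_4 = 81.83333; y_4 − T_4 = 76 − 81.83333 = -5.83333
t=10: T_10 = 60.00000; y_10 − T_10 = 54 − 60.00000 = -6.00000
Mean deviation: (-5.83333 + -6.00000) / 2 = -5.917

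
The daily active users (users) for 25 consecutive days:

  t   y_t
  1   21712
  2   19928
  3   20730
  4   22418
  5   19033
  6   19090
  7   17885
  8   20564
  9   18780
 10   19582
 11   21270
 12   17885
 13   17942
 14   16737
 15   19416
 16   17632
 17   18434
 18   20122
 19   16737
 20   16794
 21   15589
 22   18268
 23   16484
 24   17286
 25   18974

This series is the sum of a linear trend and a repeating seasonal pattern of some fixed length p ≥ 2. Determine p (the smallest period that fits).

7

First differences y_{t+1} − y_t: -1784, 802, 1688, -3385, 57, -1205, 2679, -1784, 802, 1688, -3385, 57, -1205, 2679, -1784, 802, …
The difference pattern repeats every 7 terms and not for any smaller step, so p = 7.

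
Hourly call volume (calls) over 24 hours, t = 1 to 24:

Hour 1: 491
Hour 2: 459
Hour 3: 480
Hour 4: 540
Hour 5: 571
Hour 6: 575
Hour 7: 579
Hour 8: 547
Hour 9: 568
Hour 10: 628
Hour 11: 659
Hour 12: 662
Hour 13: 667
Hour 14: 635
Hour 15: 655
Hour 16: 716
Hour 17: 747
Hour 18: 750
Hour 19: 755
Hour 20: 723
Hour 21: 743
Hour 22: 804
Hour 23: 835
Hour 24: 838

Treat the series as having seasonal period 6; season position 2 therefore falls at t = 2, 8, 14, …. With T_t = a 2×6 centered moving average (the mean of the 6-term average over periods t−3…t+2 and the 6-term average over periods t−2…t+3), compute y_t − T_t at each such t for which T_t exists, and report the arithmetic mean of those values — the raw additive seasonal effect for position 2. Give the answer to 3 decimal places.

-38.111

Season position 2 occurs at t = 8, 14, 20 (where T_t is defined).
t=8: T_8 = 585.33333; y_8 − T_8 = 547 − 585.33333 = -38.33333
t=14: T_14 = 673.00000; y_14 − T_14 = 635 − 673.00000 = -38.00000
t=20: T_20 = 761.00000; y_20 − T_20 = 723 − 761.00000 = -38.00000
Mean deviation: (-38.33333 + -38.00000 + -38.00000) / 3 = -38.111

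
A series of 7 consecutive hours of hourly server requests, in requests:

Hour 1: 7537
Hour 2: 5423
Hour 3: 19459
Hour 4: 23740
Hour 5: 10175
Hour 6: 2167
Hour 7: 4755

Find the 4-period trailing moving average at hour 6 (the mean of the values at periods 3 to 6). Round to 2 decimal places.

13885.25

Sum of periods 3–6: 19459 + 23740 + 10175 + 2167 = 55541
Divide by 4: 55541 / 4 = 13885.25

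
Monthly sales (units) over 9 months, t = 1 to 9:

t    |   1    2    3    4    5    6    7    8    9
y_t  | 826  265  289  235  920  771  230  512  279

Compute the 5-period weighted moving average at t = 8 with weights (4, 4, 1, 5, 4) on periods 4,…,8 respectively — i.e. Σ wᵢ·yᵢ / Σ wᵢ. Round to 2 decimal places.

Weighted sum: 4·235 + 4·920 + 1·771 + 5·230 + 4·512 = 940 + 3680 + 771 + 1150 + 2048 = 8589
Weight total: 4 + 4 + 1 + 5 + 4 = 18
WMA = 8589 / 18 = 477.17

477.17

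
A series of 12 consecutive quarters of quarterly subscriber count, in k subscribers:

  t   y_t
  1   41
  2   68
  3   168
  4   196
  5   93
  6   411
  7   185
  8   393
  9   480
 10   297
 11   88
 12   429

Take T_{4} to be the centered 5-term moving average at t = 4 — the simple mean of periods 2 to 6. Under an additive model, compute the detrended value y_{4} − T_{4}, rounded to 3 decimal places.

Trend T_4 = (68 + 168 + 196 + 93 + 411) / 5 = 936/5 = 187.20000
Detrended value: 196 − 187.20000 = 8.800

8.800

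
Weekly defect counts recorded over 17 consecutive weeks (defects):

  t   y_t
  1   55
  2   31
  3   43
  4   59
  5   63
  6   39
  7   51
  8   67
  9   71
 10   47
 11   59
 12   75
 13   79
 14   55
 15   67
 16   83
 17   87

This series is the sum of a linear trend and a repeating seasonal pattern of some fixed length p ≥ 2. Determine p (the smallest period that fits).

First differences y_{t+1} − y_t: -24, 12, 16, 4, -24, 12, 16, 4, -24, 12, …
The difference pattern repeats every 4 terms and not for any smaller step, so p = 4.

4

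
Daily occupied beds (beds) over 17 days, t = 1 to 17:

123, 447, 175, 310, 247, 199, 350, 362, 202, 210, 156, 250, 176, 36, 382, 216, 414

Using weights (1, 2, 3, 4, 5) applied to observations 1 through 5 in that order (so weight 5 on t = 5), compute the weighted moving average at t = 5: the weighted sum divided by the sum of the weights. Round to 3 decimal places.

267.800

Weighted sum: 1·123 + 2·447 + 3·175 + 4·310 + 5·247 = 123 + 894 + 525 + 1240 + 1235 = 4017
Weight total: 1 + 2 + 3 + 4 + 5 = 15
WMA = 4017 / 15 = 267.800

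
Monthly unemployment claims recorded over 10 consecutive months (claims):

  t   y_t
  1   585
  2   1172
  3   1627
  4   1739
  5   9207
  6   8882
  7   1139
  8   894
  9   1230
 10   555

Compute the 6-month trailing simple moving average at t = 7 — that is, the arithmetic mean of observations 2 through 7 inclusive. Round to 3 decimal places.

Sum of periods 2–7: 1172 + 1627 + 1739 + 9207 + 8882 + 1139 = 23766
Divide by 6: 23766 / 6 = 3961.000

3961.000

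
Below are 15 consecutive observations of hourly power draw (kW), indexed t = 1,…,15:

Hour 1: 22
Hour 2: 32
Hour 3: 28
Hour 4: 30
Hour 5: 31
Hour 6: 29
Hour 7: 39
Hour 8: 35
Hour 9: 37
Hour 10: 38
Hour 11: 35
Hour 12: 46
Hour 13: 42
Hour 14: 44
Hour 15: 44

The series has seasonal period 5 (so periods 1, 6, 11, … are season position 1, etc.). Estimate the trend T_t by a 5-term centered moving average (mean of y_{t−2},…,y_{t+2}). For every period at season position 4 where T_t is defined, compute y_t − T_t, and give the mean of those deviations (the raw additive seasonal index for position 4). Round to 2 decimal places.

0.10

Season position 4 occurs at t = 4, 9 (where T_t is defined).
t=4: T_4 = 30.0000; y_4 − T_4 = 30 − 30.0000 = 0.0000
t=9: T_9 = 36.8000; y_9 − T_9 = 37 − 36.8000 = 0.2000
Mean deviation: (0.0000 + 0.2000) / 2 = 0.10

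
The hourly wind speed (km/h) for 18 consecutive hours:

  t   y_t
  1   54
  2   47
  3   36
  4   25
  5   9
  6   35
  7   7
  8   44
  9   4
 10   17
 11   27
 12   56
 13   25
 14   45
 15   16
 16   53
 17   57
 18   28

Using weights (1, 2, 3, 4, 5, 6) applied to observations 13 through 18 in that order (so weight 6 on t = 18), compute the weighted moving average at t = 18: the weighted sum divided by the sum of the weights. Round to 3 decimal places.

39.429

Weighted sum: 1·25 + 2·45 + 3·16 + 4·53 + 5·57 + 6·28 = 25 + 90 + 48 + 212 + 285 + 168 = 828
Weight total: 1 + 2 + 3 + 4 + 5 + 6 = 21
WMA = 828 / 21 = 39.429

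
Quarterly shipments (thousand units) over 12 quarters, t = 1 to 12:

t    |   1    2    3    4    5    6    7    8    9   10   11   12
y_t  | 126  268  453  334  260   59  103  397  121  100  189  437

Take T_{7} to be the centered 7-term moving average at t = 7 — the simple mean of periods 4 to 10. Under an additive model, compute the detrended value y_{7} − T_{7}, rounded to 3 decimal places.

Trend T_7 = (334 + 260 + 59 + 103 + 397 + 121 + 100) / 7 = 1374/7 = 196.28571
Detrended value: 103 − 196.28571 = -93.286

-93.286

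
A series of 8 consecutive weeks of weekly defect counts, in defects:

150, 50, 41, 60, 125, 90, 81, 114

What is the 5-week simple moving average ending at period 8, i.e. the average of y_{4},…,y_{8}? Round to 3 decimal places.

Sum of periods 4–8: 60 + 125 + 90 + 81 + 114 = 470
Divide by 5: 470 / 5 = 94.000

94.000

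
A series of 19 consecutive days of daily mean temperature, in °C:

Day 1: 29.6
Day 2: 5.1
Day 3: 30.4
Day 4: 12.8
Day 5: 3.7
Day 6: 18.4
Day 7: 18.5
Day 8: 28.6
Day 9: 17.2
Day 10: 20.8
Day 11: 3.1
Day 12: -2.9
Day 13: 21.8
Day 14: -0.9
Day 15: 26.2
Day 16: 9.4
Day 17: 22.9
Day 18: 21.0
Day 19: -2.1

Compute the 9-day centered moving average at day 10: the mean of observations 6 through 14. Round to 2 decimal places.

Sum of periods 6–14: 18.4 + 18.5 + 28.6 + 17.2 + 20.8 + 3.1 + (-2.9) + 21.8 + (-0.9) = 124.6
Divide by 9: 124.6 / 9 = 13.84

13.84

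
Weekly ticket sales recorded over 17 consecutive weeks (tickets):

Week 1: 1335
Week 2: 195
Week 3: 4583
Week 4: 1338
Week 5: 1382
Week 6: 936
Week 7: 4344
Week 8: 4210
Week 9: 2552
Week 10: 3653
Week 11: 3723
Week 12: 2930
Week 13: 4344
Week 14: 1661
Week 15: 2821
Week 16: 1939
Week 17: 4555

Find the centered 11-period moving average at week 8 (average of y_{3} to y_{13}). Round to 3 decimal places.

Sum of periods 3–13: 4583 + 1338 + 1382 + 936 + 4344 + 4210 + 2552 + 3653 + 3723 + 2930 + 4344 = 33995
Divide by 11: 33995 / 11 = 3090.455

3090.455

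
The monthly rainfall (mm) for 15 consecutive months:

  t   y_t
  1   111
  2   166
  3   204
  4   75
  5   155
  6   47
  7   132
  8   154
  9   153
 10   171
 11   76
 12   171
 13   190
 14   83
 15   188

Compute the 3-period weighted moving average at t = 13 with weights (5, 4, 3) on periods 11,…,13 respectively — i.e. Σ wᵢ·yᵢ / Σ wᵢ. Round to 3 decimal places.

Weighted sum: 5·76 + 4·171 + 3·190 = 380 + 684 + 570 = 1634
Weight total: 5 + 4 + 3 = 12
WMA = 1634 / 12 = 136.167

136.167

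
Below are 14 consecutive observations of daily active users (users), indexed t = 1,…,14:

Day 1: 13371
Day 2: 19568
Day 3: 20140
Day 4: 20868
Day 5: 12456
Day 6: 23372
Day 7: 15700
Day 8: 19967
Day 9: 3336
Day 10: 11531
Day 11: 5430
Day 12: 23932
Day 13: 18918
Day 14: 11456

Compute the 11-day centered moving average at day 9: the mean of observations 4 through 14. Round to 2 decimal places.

15178.73

Sum of periods 4–14: 20868 + 12456 + 23372 + 15700 + 19967 + 3336 + 11531 + 5430 + 23932 + 18918 + 11456 = 166966
Divide by 11: 166966 / 11 = 15178.73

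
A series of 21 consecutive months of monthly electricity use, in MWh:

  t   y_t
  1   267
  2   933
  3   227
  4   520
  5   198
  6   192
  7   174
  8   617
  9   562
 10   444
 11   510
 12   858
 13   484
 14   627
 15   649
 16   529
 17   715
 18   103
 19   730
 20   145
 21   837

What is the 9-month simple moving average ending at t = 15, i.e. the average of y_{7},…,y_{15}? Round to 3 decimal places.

Sum of periods 7–15: 174 + 617 + 562 + 444 + 510 + 858 + 484 + 627 + 649 = 4925
Divide by 9: 4925 / 9 = 547.222

547.222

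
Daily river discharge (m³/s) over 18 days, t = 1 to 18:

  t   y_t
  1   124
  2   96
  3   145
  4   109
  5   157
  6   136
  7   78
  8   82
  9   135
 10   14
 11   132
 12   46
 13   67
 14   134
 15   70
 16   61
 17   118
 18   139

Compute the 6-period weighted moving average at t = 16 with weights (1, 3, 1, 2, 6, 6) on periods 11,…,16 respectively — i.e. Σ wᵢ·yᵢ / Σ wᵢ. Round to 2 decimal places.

Weighted sum: 1·132 + 3·46 + 1·67 + 2·134 + 6·70 + 6·61 = 132 + 138 + 67 + 268 + 420 + 366 = 1391
Weight total: 1 + 3 + 1 + 2 + 6 + 6 = 19
WMA = 1391 / 19 = 73.21

73.21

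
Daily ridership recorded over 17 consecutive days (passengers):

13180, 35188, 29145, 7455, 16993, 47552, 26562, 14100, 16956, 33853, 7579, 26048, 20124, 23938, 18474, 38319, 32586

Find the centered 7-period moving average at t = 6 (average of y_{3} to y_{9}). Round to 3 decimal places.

Sum of periods 3–9: 29145 + 7455 + 16993 + 47552 + 26562 + 14100 + 16956 = 158763
Divide by 7: 158763 / 7 = 22680.429

22680.429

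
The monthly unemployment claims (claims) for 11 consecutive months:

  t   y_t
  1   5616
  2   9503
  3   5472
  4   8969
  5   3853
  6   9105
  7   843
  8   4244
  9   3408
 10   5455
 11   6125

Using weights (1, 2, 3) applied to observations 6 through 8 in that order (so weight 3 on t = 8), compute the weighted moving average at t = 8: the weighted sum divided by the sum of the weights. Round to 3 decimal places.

Weighted sum: 1·9105 + 2·843 + 3·4244 = 9105 + 1686 + 12732 = 23523
Weight total: 1 + 2 + 3 = 6
WMA = 23523 / 6 = 3920.500

3920.500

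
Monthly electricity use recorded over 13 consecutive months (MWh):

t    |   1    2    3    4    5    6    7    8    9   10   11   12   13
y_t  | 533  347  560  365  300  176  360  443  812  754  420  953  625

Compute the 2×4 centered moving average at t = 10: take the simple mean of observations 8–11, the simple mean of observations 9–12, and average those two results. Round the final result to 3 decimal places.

Sum over 8–11: 443 + 812 + 754 + 420 = 2429
Sum over 9–12: 812 + 754 + 420 + 953 = 2939
CMA at t=10 = (2429 + 2939) / (2·4) = 5368 / 8 = 671.000

671.000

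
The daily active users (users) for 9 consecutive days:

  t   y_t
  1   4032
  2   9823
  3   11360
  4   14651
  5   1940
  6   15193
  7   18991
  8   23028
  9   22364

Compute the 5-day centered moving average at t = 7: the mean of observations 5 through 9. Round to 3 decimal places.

16303.200

Sum of periods 5–9: 1940 + 15193 + 18991 + 23028 + 22364 = 81516
Divide by 5: 81516 / 5 = 16303.200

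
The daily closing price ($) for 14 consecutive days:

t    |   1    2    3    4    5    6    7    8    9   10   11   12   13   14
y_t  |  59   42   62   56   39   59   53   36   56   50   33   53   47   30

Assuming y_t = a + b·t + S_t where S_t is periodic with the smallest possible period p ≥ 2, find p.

First differences y_{t+1} − y_t: -17, 20, -6, -17, 20, -6, -17, 20, …
The difference pattern repeats every 3 terms and not for any smaller step, so p = 3.

3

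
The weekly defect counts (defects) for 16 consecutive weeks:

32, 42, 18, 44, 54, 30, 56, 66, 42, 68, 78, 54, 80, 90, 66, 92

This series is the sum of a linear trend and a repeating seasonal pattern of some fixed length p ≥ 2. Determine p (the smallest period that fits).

3

First differences y_{t+1} − y_t: 10, -24, 26, 10, -24, 26, 10, -24, …
The difference pattern repeats every 3 terms and not for any smaller step, so p = 3.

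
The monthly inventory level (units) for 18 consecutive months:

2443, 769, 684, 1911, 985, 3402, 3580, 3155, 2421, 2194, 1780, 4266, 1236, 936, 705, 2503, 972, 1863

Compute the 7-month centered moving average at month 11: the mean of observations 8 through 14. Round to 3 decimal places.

2284.000

Sum of periods 8–14: 3155 + 2421 + 2194 + 1780 + 4266 + 1236 + 936 = 15988
Divide by 7: 15988 / 7 = 2284.000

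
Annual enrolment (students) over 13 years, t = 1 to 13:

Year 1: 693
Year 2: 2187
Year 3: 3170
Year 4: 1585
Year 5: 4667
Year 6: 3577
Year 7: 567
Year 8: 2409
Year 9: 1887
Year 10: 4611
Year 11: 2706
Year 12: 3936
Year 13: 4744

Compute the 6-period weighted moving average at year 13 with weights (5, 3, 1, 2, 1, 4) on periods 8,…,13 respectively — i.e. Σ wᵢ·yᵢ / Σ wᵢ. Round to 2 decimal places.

3165.06

Weighted sum: 5·2409 + 3·1887 + 1·4611 + 2·2706 + 1·3936 + 4·4744 = 12045 + 5661 + 4611 + 5412 + 3936 + 18976 = 50641
Weight total: 5 + 3 + 1 + 2 + 1 + 4 = 16
WMA = 50641 / 16 = 3165.06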